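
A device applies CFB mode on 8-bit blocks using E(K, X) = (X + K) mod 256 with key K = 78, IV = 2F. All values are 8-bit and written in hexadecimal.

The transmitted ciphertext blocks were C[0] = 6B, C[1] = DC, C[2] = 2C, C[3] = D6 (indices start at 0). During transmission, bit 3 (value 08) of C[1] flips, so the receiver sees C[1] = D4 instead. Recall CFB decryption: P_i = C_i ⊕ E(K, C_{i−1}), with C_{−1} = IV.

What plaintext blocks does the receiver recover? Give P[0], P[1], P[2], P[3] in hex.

P[0] = CC, P[1] = 37, P[2] = 60, P[3] = 72

Only C[1] changed, to D4. In CFB, a change in C_i flips the same bit in P_i and garbles P_{i+1}. Decrypting the received ciphertext:
P[0]: E(K, 2F) = A7; 6B ⊕ A7 = CC.
P[1]: E(K, 6B) = E3; D4 ⊕ E3 = 37.
P[2]: E(K, D4) = 4C; 2C ⊕ 4C = 60.
P[3]: E(K, 2C) = A4; D6 ⊕ A4 = 72.
Blocks that differ from the original plaintext: P[1], P[2].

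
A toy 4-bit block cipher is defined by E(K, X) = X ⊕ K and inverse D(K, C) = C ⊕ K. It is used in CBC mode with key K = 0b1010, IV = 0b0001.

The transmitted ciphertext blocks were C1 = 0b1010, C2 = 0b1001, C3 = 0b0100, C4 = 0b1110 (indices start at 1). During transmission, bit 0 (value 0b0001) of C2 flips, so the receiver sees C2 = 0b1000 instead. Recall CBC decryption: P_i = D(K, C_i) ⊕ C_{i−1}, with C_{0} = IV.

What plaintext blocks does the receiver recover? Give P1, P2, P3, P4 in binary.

P1 = 0b0001, P2 = 0b1000, P3 = 0b0110, P4 = 0b0000

Only C2 changed, to 0b1000. In CBC, a change in C_i garbles P_i and flips the same bit in P_{i+1}. Decrypting the received ciphertext:
P1: D(K, 0b1010) = 0b0000; 0b0000 ⊕ 0b0001 = 0b0001.
P2: D(K, 0b1000) = 0b0010; 0b0010 ⊕ 0b1010 = 0b1000.
P3: D(K, 0b0100) = 0b1110; 0b1110 ⊕ 0b1000 = 0b0110.
P4: D(K, 0b1110) = 0b0100; 0b0100 ⊕ 0b0100 = 0b0000.
Blocks that differ from the original plaintext: P2, P3.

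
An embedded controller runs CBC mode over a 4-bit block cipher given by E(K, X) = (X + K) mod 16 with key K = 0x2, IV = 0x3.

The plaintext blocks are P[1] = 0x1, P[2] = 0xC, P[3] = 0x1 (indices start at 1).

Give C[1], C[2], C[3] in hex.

C[1] = 0x4, C[2] = 0xA, C[3] = 0xD

CBC encryption: C_i = E(K, P_i ⊕ C_{i−1}), with C_{0} = IV.
C[1]: P[1] ⊕ 0x3 = 0x2; E(K, 0x2) = 0x4.
C[2]: P[2] ⊕ 0x4 = 0x8; E(K, 0x8) = 0xA.
C[3]: P[3] ⊕ 0xA = 0xB; E(K, 0xB) = 0xD.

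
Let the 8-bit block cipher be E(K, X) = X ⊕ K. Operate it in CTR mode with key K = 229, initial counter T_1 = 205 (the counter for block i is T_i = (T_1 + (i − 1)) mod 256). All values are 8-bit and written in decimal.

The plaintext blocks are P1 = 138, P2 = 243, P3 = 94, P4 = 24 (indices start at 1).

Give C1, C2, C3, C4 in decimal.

C1 = 162, C2 = 216, C3 = 116, C4 = 45

CTR encryption: S_i = E(K, T_i) where T_i is the counter for block i; C_i = P_i ⊕ S_i.
C1: T = 205, S = E(K, T) = 40; 138 ⊕ 40 = 162.
C2: T = 206, S = E(K, T) = 43; 243 ⊕ 43 = 216.
C3: T = 207, S = E(K, T) = 42; 94 ⊕ 42 = 116.
C4: T = 208, S = E(K, T) = 53; 24 ⊕ 53 = 45.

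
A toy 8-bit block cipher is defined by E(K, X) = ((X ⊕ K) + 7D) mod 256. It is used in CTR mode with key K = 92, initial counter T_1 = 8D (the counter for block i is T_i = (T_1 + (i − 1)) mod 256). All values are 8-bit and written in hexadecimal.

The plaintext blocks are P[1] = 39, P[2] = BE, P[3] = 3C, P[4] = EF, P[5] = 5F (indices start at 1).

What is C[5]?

CTR encryption: S_i = E(K, T_i) where T_i is the counter for block i; C_i = P_i ⊕ S_i.
C[1]: T = 8D, S = E(K, T) = 9C; 39 ⊕ 9C = A5.
C[2]: T = 8E, S = E(K, T) = 99; BE ⊕ 99 = 27.
C[3]: T = 8F, S = E(K, T) = 9A; 3C ⊕ 9A = A6.
C[4]: T = 90, S = E(K, T) = 7F; EF ⊕ 7F = 90.
C[5]: T = 91, S = E(K, T) = 80; 5F ⊕ 80 = DF.

C[5] = DF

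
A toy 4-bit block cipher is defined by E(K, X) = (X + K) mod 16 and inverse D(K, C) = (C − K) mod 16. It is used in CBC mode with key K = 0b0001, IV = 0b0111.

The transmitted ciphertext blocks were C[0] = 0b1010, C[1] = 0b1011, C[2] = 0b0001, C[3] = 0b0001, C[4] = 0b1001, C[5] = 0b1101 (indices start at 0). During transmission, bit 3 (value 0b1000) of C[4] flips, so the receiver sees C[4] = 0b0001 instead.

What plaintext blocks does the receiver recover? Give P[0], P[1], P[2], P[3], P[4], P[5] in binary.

CBC decryption: P_i = D(K, C_i) ⊕ C_{i−1}, with C_{−1} = IV.
Only C[4] changed, to 0b0001. In CBC, a change in C_i garbles P_i and flips the same bit in P_{i+1}. Decrypting the received ciphertext:
P[0]: D(K, 0b1010) = 0b1001; 0b1001 ⊕ 0b0111 = 0b1110.
P[1]: D(K, 0b1011) = 0b1010; 0b1010 ⊕ 0b1010 = 0b0000.
P[2]: D(K, 0b0001) = 0b0000; 0b0000 ⊕ 0b1011 = 0b1011.
P[3]: D(K, 0b0001) = 0b0000; 0b0000 ⊕ 0b0001 = 0b0001.
P[4]: D(K, 0b0001) = 0b0000; 0b0000 ⊕ 0b0001 = 0b0001.
P[5]: D(K, 0b1101) = 0b1100; 0b1100 ⊕ 0b0001 = 0b1101.
Blocks that differ from the original plaintext: P[4], P[5].

P[0] = 0b1110, P[1] = 0b0000, P[2] = 0b1011, P[3] = 0b0001, P[4] = 0b0001, P[5] = 0b1101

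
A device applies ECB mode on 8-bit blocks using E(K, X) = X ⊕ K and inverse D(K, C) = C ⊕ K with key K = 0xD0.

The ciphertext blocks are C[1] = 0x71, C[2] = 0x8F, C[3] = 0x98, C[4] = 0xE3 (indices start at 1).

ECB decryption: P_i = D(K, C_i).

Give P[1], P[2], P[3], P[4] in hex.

P[1]: D(K, 0x71) = 0xA1.
P[2]: D(K, 0x8F) = 0x5F.
P[3]: D(K, 0x98) = 0x48.
P[4]: D(K, 0xE3) = 0x33.

P[1] = 0xA1, P[2] = 0x5F, P[3] = 0x48, P[4] = 0x33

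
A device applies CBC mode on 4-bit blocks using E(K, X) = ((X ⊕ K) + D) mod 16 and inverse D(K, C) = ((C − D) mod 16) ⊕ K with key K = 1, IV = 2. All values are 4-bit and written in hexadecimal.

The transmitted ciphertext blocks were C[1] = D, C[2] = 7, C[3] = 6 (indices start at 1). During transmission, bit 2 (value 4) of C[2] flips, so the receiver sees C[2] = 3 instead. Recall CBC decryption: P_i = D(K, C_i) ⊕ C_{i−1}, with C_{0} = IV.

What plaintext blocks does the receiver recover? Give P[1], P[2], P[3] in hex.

P[1] = 3, P[2] = A, P[3] = B

Only C[2] changed, to 3. In CBC, a change in C_i garbles P_i and flips the same bit in P_{i+1}. Decrypting the received ciphertext:
P[1]: D(K, D) = 1; 1 ⊕ 2 = 3.
P[2]: D(K, 3) = 7; 7 ⊕ D = A.
P[3]: D(K, 6) = 8; 8 ⊕ 3 = B.
Blocks that differ from the original plaintext: P[2], P[3].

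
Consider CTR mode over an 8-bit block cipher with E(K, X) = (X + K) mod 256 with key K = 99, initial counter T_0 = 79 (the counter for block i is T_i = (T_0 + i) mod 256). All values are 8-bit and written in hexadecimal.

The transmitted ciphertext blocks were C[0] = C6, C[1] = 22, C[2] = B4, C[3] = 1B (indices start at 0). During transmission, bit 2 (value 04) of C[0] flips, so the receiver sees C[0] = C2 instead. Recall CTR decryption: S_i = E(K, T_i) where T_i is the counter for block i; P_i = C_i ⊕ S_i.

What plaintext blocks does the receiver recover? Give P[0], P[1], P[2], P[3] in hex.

P[0] = D0, P[1] = 31, P[2] = A0, P[3] = 0E

Only C[0] changed, to C2. In CTR, a change in C_i flips the same bit in P_i only; the keystream is unaffected. Decrypting the received ciphertext:
P[0]: T = 79, S = E(K, T) = 12; C2 ⊕ 12 = D0.
P[1]: T = 7A, S = E(K, T) = 13; 22 ⊕ 13 = 31.
P[2]: T = 7B, S = E(K, T) = 14; B4 ⊕ 14 = A0.
P[3]: T = 7C, S = E(K, T) = 15; 1B ⊕ 15 = 0E.
Blocks that differ from the original plaintext: P[0].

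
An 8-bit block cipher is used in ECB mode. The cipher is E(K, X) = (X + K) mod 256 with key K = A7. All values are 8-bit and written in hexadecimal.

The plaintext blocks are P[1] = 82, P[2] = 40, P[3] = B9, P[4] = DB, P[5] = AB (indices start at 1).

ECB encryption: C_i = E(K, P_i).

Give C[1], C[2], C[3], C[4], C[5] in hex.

C[1]: E(K, 82) = 29.
C[2]: E(K, 40) = E7.
C[3]: E(K, B9) = 60.
C[4]: E(K, DB) = 82.
C[5]: E(K, AB) = 52.

C[1] = 29, C[2] = E7, C[3] = 60, C[4] = 82, C[5] = 52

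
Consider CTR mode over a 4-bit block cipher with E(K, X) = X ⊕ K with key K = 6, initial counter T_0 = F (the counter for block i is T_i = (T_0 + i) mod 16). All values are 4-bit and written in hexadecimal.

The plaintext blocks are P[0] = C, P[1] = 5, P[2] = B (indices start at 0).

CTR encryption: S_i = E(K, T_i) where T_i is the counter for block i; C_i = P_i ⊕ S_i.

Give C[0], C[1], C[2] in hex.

C[0]: T = F, S = E(K, T) = 9; C ⊕ 9 = 5.
C[1]: T = 0, S = E(K, T) = 6; 5 ⊕ 6 = 3.
C[2]: T = 1, S = E(K, T) = 7; B ⊕ 7 = C.

C[0] = 5, C[1] = 3, C[2] = C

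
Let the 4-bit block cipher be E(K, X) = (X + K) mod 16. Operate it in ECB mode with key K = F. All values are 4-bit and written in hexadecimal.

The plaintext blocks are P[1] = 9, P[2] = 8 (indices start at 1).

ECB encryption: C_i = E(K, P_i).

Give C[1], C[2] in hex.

C[1] = 8, C[2] = 7

C[1]: E(K, 9) = 8.
C[2]: E(K, 8) = 7.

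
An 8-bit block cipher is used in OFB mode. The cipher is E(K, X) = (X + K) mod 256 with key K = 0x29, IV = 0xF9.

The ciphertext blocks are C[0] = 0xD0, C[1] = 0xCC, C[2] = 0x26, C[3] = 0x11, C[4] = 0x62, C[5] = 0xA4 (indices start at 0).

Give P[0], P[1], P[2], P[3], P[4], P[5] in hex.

OFB decryption: S_i = E(K, S_{i−1}) with S_{−1} = IV; P_i = C_i ⊕ S_i.
P[0]: S = E(K, 0xF9) = 0x22; 0xD0 ⊕ 0x22 = 0xF2.
P[1]: S = E(K, 0x22) = 0x4B; 0xCC ⊕ 0x4B = 0x87.
P[2]: S = E(K, 0x4B) = 0x74; 0x26 ⊕ 0x74 = 0x52.
P[3]: S = E(K, 0x74) = 0x9D; 0x11 ⊕ 0x9D = 0x8C.
P[4]: S = E(K, 0x9D) = 0xC6; 0x62 ⊕ 0xC6 = 0xA4.
P[5]: S = E(K, 0xC6) = 0xEF; 0xA4 ⊕ 0xEF = 0x4B.

P[0] = 0xF2, P[1] = 0x87, P[2] = 0x52, P[3] = 0x8C, P[4] = 0xA4, P[5] = 0x4B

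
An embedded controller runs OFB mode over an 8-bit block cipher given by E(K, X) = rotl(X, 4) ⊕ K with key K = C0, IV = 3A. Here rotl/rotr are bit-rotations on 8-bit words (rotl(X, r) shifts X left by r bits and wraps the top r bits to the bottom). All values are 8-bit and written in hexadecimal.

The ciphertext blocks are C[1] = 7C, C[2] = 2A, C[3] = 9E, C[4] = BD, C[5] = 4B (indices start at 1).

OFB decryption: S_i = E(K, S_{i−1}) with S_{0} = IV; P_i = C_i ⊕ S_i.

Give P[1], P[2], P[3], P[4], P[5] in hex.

P[1]: S = E(K, 3A) = 63; 7C ⊕ 63 = 1F.
P[2]: S = E(K, 63) = F6; 2A ⊕ F6 = DC.
P[3]: S = E(K, F6) = AF; 9E ⊕ AF = 31.
P[4]: S = E(K, AF) = 3A; BD ⊕ 3A = 87.
P[5]: S = E(K, 3A) = 63; 4B ⊕ 63 = 28.

P[1] = 1F, P[2] = DC, P[3] = 31, P[4] = 87, P[5] = 28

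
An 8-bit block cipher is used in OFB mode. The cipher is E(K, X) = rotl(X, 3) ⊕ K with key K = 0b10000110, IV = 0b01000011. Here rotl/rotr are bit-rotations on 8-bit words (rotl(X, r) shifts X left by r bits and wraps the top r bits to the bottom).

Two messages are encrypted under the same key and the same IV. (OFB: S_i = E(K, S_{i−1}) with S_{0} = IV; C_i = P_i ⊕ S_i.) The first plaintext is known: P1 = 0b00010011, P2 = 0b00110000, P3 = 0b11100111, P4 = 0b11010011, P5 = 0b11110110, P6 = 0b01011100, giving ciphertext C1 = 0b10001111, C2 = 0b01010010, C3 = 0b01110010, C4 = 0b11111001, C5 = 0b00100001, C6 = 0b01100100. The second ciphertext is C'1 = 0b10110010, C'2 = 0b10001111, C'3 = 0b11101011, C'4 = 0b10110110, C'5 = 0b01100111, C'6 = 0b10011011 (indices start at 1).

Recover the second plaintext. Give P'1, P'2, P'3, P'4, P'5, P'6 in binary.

In OFB with a reused IV, both messages share the same keystream S_i, so C_i ⊕ C'_i = P_i ⊕ P'_i and thus P'_i = P_i ⊕ C_i ⊕ C'_i.
P'1: 0b00010011 ⊕ 0b10001111 ⊕ 0b10110010 = 0b00101110.
P'2: 0b00110000 ⊕ 0b01010010 ⊕ 0b10001111 = 0b11101101.
P'3: 0b11100111 ⊕ 0b01110010 ⊕ 0b11101011 = 0b01111110.
P'4: 0b11010011 ⊕ 0b11111001 ⊕ 0b10110110 = 0b10011100.
P'5: 0b11110110 ⊕ 0b00100001 ⊕ 0b01100111 = 0b10110000.
P'6: 0b01011100 ⊕ 0b01100100 ⊕ 0b10011011 = 0b10100011.

P'1 = 0b00101110, P'2 = 0b11101101, P'3 = 0b01111110, P'4 = 0b10011100, P'5 = 0b10110000, P'6 = 0b10100011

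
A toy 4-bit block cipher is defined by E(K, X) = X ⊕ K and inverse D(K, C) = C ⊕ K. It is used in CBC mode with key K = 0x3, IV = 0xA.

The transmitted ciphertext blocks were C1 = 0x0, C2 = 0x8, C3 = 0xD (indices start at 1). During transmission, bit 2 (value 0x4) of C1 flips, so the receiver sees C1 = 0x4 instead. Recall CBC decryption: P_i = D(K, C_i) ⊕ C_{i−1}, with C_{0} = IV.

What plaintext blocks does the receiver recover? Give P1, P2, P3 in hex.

P1 = 0xD, P2 = 0xF, P3 = 0x6

Only C1 changed, to 0x4. In CBC, a change in C_i garbles P_i and flips the same bit in P_{i+1}. Decrypting the received ciphertext:
P1: D(K, 0x4) = 0x7; 0x7 ⊕ 0xA = 0xD.
P2: D(K, 0x8) = 0xB; 0xB ⊕ 0x4 = 0xF.
P3: D(K, 0xD) = 0xE; 0xE ⊕ 0x8 = 0x6.
Blocks that differ from the original plaintext: P1, P2.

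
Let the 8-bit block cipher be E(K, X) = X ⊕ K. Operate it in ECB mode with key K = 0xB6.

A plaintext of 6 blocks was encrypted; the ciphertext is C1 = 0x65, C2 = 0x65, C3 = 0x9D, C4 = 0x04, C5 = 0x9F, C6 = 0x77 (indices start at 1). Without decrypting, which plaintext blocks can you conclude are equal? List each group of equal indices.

P1 = P2

ECB encrypts each block independently with the same key, so equal ciphertext blocks imply equal plaintext blocks.
C1 = C2 = 0x65, so P1 = P2.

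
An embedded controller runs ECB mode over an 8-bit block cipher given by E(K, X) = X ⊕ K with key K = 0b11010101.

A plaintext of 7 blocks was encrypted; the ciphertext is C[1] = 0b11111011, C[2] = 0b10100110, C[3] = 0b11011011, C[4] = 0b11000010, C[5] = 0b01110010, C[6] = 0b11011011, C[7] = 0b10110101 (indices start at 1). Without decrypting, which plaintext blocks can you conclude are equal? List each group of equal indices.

ECB encrypts each block independently with the same key, so equal ciphertext blocks imply equal plaintext blocks.
C[3] = C[6] = 0b11011011, so P[3] = P[6].

P[3] = P[6]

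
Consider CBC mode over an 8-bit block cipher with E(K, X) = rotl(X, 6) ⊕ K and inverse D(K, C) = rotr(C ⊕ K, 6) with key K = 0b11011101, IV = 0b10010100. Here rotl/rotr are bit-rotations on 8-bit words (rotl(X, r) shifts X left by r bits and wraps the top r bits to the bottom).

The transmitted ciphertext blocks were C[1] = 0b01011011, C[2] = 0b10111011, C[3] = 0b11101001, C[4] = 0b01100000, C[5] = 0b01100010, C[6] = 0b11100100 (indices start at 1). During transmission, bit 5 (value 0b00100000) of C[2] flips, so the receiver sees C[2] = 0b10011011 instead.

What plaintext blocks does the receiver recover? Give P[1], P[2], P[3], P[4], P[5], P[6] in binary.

P[1] = 0b10001110, P[2] = 0b01000010, P[3] = 0b01001011, P[4] = 0b00011111, P[5] = 0b10011110, P[6] = 0b10000110

CBC decryption: P_i = D(K, C_i) ⊕ C_{i−1}, with C_{0} = IV.
Only C[2] changed, to 0b10011011. In CBC, a change in C_i garbles P_i and flips the same bit in P_{i+1}. Decrypting the received ciphertext:
P[1]: D(K, 0b01011011) = 0b00011010; 0b00011010 ⊕ 0b10010100 = 0b10001110.
P[2]: D(K, 0b10011011) = 0b00011001; 0b00011001 ⊕ 0b01011011 = 0b01000010.
P[3]: D(K, 0b11101001) = 0b11010000; 0b11010000 ⊕ 0b10011011 = 0b01001011.
P[4]: D(K, 0b01100000) = 0b11110110; 0b11110110 ⊕ 0b11101001 = 0b00011111.
P[5]: D(K, 0b01100010) = 0b11111110; 0b11111110 ⊕ 0b01100000 = 0b10011110.
P[6]: D(K, 0b11100100) = 0b11100100; 0b11100100 ⊕ 0b01100010 = 0b10000110.
Blocks that differ from the original plaintext: P[2], P[3].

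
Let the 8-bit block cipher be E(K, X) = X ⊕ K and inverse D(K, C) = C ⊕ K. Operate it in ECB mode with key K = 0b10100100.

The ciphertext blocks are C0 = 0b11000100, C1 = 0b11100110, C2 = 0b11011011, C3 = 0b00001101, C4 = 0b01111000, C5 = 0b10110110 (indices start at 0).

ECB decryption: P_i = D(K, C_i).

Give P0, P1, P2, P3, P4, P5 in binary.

P0 = 0b01100000, P1 = 0b01000010, P2 = 0b01111111, P3 = 0b10101001, P4 = 0b11011100, P5 = 0b00010010

P0: D(K, 0b11000100) = 0b01100000.
P1: D(K, 0b11100110) = 0b01000010.
P2: D(K, 0b11011011) = 0b01111111.
P3: D(K, 0b00001101) = 0b10101001.
P4: D(K, 0b01111000) = 0b11011100.
P5: D(K, 0b10110110) = 0b00010010.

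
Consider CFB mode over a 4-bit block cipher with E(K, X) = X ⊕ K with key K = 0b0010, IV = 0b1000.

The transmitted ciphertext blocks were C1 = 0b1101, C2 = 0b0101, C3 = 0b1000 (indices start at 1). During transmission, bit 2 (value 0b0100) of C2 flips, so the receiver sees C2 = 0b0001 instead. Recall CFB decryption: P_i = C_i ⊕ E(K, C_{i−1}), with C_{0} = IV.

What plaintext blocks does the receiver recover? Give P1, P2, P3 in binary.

P1 = 0b0111, P2 = 0b1110, P3 = 0b1011

Only C2 changed, to 0b0001. In CFB, a change in C_i flips the same bit in P_i and garbles P_{i+1}. Decrypting the received ciphertext:
P1: E(K, 0b1000) = 0b1010; 0b1101 ⊕ 0b1010 = 0b0111.
P2: E(K, 0b1101) = 0b1111; 0b0001 ⊕ 0b1111 = 0b1110.
P3: E(K, 0b0001) = 0b0011; 0b1000 ⊕ 0b0011 = 0b1011.
Blocks that differ from the original plaintext: P2, P3.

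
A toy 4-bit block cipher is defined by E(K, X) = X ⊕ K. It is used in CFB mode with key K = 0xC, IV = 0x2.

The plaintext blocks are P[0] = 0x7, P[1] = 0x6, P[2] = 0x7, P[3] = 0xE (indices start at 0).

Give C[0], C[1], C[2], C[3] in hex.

CFB encryption: C_i = P_i ⊕ E(K, C_{i−1}), with C_{−1} = IV.
C[0]: E(K, 0x2) = 0xE; 0x7 ⊕ 0xE = 0x9.
C[1]: E(K, 0x9) = 0x5; 0x6 ⊕ 0x5 = 0x3.
C[2]: E(K, 0x3) = 0xF; 0x7 ⊕ 0xF = 0x8.
C[3]: E(K, 0x8) = 0x4; 0xE ⊕ 0x4 = 0xA.

C[0] = 0x9, C[1] = 0x3, C[2] = 0x8, C[3] = 0xA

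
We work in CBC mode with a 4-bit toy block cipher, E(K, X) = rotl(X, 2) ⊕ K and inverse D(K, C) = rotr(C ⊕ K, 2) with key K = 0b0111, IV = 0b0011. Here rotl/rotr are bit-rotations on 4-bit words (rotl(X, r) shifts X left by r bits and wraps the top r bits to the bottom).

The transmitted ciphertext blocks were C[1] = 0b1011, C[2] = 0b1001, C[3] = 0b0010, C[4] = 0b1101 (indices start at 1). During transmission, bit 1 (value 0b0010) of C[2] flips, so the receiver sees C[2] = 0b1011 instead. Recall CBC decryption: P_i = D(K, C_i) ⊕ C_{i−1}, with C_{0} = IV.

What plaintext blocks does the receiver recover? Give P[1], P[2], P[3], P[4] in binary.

Only C[2] changed, to 0b1011. In CBC, a change in C_i garbles P_i and flips the same bit in P_{i+1}. Decrypting the received ciphertext:
P[1]: D(K, 0b1011) = 0b0011; 0b0011 ⊕ 0b0011 = 0b0000.
P[2]: D(K, 0b1011) = 0b0011; 0b0011 ⊕ 0b1011 = 0b1000.
P[3]: D(K, 0b0010) = 0b0101; 0b0101 ⊕ 0b1011 = 0b1110.
P[4]: D(K, 0b1101) = 0b1010; 0b1010 ⊕ 0b0010 = 0b1000.
Blocks that differ from the original plaintext: P[2], P[3].

P[1] = 0b0000, P[2] = 0b1000, P[3] = 0b1110, P[4] = 0b1000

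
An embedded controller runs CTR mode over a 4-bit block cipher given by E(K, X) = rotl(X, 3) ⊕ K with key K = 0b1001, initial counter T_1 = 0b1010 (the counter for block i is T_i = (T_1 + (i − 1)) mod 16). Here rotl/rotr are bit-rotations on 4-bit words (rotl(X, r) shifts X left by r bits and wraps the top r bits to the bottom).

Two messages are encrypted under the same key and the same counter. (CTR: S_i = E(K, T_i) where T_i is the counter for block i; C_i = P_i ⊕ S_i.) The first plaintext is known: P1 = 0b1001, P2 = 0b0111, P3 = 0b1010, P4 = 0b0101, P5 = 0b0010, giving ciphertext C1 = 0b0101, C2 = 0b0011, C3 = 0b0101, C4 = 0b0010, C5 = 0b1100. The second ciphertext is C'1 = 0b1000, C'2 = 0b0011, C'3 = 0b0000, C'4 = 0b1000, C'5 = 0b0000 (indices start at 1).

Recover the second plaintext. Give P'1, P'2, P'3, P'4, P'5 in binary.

P'1 = 0b0100, P'2 = 0b0111, P'3 = 0b1111, P'4 = 0b1111, P'5 = 0b1110

In CTR with a reused counter, both messages share the same keystream S_i, so C_i ⊕ C'_i = P_i ⊕ P'_i and thus P'_i = P_i ⊕ C_i ⊕ C'_i.
P'1: 0b1001 ⊕ 0b0101 ⊕ 0b1000 = 0b0100.
P'2: 0b0111 ⊕ 0b0011 ⊕ 0b0011 = 0b0111.
P'3: 0b1010 ⊕ 0b0101 ⊕ 0b0000 = 0b1111.
P'4: 0b0101 ⊕ 0b0010 ⊕ 0b1000 = 0b1111.
P'5: 0b0010 ⊕ 0b1100 ⊕ 0b0000 = 0b1110.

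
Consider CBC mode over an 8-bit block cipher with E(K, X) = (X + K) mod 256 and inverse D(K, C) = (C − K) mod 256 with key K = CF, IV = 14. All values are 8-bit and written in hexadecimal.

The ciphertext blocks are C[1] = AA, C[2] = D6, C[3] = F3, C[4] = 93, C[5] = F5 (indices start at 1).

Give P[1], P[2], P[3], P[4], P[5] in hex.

P[1] = CF, P[2] = AD, P[3] = F2, P[4] = 37, P[5] = B5

CBC decryption: P_i = D(K, C_i) ⊕ C_{i−1}, with C_{0} = IV.
P[1]: D(K, AA) = DB; DB ⊕ 14 = CF.
P[2]: D(K, D6) = 07; 07 ⊕ AA = AD.
P[3]: D(K, F3) = 24; 24 ⊕ D6 = F2.
P[4]: D(K, 93) = C4; C4 ⊕ F3 = 37.
P[5]: D(K, F5) = 26; 26 ⊕ 93 = B5.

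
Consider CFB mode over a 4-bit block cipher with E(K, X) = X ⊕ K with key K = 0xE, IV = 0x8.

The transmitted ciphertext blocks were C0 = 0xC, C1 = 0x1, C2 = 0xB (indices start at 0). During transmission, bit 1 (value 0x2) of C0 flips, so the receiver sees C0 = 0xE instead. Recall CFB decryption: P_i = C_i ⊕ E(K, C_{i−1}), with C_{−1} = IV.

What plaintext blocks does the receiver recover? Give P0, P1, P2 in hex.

Only C0 changed, to 0xE. In CFB, a change in C_i flips the same bit in P_i and garbles P_{i+1}. Decrypting the received ciphertext:
P0: E(K, 0x8) = 0x6; 0xE ⊕ 0x6 = 0x8.
P1: E(K, 0xE) = 0x0; 0x1 ⊕ 0x0 = 0x1.
P2: E(K, 0x1) = 0xF; 0xB ⊕ 0xF = 0x4.
Blocks that differ from the original plaintext: P0, P1.

P0 = 0x8, P1 = 0x1, P2 = 0x4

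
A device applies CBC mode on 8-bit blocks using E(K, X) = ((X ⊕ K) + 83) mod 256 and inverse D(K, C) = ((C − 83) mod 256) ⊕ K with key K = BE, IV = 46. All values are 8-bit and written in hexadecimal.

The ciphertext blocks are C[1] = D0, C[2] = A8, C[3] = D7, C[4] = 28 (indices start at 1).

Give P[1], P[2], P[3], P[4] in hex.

P[1] = B5, P[2] = 4B, P[3] = 42, P[4] = CC

CBC decryption: P_i = D(K, C_i) ⊕ C_{i−1}, with C_{0} = IV.
P[1]: D(K, D0) = F3; F3 ⊕ 46 = B5.
P[2]: D(K, A8) = 9B; 9B ⊕ D0 = 4B.
P[3]: D(K, D7) = EA; EA ⊕ A8 = 42.
P[4]: D(K, 28) = 1B; 1B ⊕ D7 = CC.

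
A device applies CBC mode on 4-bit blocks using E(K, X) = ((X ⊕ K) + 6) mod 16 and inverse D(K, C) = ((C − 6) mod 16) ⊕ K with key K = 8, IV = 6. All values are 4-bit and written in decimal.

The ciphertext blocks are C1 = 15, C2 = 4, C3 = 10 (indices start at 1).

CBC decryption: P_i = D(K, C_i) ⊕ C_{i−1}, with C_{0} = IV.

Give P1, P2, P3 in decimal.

P1 = 7, P2 = 9, P3 = 8

P1: D(K, 15) = 1; 1 ⊕ 6 = 7.
P2: D(K, 4) = 6; 6 ⊕ 15 = 9.
P3: D(K, 10) = 12; 12 ⊕ 4 = 8.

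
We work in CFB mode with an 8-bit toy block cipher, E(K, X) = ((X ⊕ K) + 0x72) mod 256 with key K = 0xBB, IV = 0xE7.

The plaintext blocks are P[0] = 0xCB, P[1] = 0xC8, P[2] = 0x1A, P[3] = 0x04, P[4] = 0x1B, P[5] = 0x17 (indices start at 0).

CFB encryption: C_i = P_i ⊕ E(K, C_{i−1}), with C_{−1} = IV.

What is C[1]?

C[0]: E(K, 0xE7) = 0xCE; 0xCB ⊕ 0xCE = 0x05.
C[1]: E(K, 0x05) = 0x30; 0xC8 ⊕ 0x30 = 0xF8.

C[1] = 0xF8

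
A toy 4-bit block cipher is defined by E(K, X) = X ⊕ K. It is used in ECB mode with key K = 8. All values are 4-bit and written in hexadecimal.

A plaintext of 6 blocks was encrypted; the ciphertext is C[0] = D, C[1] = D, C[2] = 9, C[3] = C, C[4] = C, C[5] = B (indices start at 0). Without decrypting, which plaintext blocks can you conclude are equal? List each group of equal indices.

P[0] = P[1]; P[3] = P[4]

ECB encrypts each block independently with the same key, so equal ciphertext blocks imply equal plaintext blocks.
C[0] = C[1] = D, so P[0] = P[1].
C[3] = C[4] = C, so P[3] = P[4].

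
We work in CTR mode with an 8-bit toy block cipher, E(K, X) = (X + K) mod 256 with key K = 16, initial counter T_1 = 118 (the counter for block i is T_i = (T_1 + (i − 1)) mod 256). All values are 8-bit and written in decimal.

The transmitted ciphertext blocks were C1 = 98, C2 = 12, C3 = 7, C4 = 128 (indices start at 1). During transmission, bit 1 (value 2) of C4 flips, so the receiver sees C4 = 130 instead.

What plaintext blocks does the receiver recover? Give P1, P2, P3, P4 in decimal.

P1 = 228, P2 = 139, P3 = 143, P4 = 11

CTR decryption: S_i = E(K, T_i) where T_i is the counter for block i; P_i = C_i ⊕ S_i.
Only C4 changed, to 130. In CTR, a change in C_i flips the same bit in P_i only; the keystream is unaffected. Decrypting the received ciphertext:
P1: T = 118, S = E(K, T) = 134; 98 ⊕ 134 = 228.
P2: T = 119, S = E(K, T) = 135; 12 ⊕ 135 = 139.
P3: T = 120, S = E(K, T) = 136; 7 ⊕ 136 = 143.
P4: T = 121, S = E(K, T) = 137; 130 ⊕ 137 = 11.
Blocks that differ from the original plaintext: P4.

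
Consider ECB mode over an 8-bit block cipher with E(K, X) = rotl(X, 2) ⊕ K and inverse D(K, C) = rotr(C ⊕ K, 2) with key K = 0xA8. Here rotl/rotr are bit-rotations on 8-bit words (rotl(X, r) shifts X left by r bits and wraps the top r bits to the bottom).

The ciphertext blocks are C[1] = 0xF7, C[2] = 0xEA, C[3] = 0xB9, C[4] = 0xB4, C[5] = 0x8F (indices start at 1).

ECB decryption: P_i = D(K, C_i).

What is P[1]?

P[1]: D(K, 0xF7) = 0xD7.

P[1] = 0xD7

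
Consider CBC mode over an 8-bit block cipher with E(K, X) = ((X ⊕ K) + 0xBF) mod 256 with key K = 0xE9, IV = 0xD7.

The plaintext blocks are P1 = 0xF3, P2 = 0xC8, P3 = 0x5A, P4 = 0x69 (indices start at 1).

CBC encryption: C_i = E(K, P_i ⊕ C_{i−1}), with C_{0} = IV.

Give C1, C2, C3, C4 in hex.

C1: P1 ⊕ 0xD7 = 0x24; E(K, 0x24) = 0x8C.
C2: P2 ⊕ 0x8C = 0x44; E(K, 0x44) = 0x6C.
C3: P3 ⊕ 0x6C = 0x36; E(K, 0x36) = 0x9E.
C4: P4 ⊕ 0x9E = 0xF7; E(K, 0xF7) = 0xDD.

C1 = 0x8C, C2 = 0x6C, C3 = 0x9E, C4 = 0xDD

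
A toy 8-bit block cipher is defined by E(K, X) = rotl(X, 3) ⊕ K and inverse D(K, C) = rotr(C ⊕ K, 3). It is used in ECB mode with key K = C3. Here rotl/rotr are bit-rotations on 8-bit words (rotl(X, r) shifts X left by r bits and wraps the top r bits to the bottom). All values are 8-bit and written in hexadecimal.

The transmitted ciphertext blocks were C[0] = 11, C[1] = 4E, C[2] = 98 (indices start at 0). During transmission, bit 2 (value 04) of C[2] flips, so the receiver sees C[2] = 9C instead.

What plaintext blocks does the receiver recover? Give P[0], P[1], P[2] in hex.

ECB decryption: P_i = D(K, C_i).
Only C[2] changed, to 9C. In ECB, a change in C_i affects only P_i. Decrypting the received ciphertext:
P[0]: D(K, 11) = 5A.
P[1]: D(K, 4E) = B1.
P[2]: D(K, 9C) = EB.
Blocks that differ from the original plaintext: P[2].

P[0] = 5A, P[1] = B1, P[2] = EB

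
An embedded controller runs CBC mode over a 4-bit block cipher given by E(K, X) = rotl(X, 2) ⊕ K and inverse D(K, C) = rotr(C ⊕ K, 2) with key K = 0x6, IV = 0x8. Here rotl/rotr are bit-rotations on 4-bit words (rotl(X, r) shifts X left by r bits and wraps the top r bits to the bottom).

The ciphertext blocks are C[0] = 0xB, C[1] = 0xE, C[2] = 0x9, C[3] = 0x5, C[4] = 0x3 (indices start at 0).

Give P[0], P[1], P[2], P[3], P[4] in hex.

CBC decryption: P_i = D(K, C_i) ⊕ C_{i−1}, with C_{−1} = IV.
P[0]: D(K, 0xB) = 0x7; 0x7 ⊕ 0x8 = 0xF.
P[1]: D(K, 0xE) = 0x2; 0x2 ⊕ 0xB = 0x9.
P[2]: D(K, 0x9) = 0xF; 0xF ⊕ 0xE = 0x1.
P[3]: D(K, 0x5) = 0xC; 0xC ⊕ 0x9 = 0x5.
P[4]: D(K, 0x3) = 0x5; 0x5 ⊕ 0x5 = 0x0.

P[0] = 0xF, P[1] = 0x9, P[2] = 0x1, P[3] = 0x5, P[4] = 0x0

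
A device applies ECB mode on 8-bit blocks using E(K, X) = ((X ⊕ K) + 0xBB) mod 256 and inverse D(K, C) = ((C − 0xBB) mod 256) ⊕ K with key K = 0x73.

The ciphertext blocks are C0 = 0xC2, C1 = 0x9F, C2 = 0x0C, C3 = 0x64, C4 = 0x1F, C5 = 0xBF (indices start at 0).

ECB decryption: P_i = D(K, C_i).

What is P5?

P5: D(K, 0xBF) = 0x77.

P5 = 0x77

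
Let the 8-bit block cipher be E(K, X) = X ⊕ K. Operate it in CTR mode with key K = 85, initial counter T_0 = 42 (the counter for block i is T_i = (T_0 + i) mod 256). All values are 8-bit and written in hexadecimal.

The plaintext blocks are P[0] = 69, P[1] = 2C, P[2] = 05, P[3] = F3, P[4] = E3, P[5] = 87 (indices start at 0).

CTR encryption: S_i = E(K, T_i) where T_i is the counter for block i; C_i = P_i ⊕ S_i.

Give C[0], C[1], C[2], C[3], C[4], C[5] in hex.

C[0]: T = 42, S = E(K, T) = C7; 69 ⊕ C7 = AE.
C[1]: T = 43, S = E(K, T) = C6; 2C ⊕ C6 = EA.
C[2]: T = 44, S = E(K, T) = C1; 05 ⊕ C1 = C4.
C[3]: T = 45, S = E(K, T) = C0; F3 ⊕ C0 = 33.
C[4]: T = 46, S = E(K, T) = C3; E3 ⊕ C3 = 20.
C[5]: T = 47, S = E(K, T) = C2; 87 ⊕ C2 = 45.

C[0] = AE, C[1] = EA, C[2] = C4, C[3] = 33, C[4] = 20, C[5] = 45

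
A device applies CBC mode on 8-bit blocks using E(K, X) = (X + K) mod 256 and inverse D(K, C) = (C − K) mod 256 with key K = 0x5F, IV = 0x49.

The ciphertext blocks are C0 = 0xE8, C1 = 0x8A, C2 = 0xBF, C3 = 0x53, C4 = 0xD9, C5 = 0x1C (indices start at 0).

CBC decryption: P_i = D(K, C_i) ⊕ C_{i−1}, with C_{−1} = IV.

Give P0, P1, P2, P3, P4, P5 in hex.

P0 = 0xC0, P1 = 0xC3, P2 = 0xEA, P3 = 0x4B, P4 = 0x29, P5 = 0x64

P0: D(K, 0xE8) = 0x89; 0x89 ⊕ 0x49 = 0xC0.
P1: D(K, 0x8A) = 0x2B; 0x2B ⊕ 0xE8 = 0xC3.
P2: D(K, 0xBF) = 0x60; 0x60 ⊕ 0x8A = 0xEA.
P3: D(K, 0x53) = 0xF4; 0xF4 ⊕ 0xBF = 0x4B.
P4: D(K, 0xD9) = 0x7A; 0x7A ⊕ 0x53 = 0x29.
P5: D(K, 0x1C) = 0xBD; 0xBD ⊕ 0xD9 = 0x64.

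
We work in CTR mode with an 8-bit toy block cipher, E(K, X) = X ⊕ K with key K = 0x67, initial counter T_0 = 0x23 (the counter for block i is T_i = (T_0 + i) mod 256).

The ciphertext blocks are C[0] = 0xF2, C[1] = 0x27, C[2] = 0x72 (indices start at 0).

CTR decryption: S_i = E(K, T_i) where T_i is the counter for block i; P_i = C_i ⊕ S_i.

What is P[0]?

P[0]: T = 0x23, S = E(K, T) = 0x44; 0xF2 ⊕ 0x44 = 0xB6.

P[0] = 0xB6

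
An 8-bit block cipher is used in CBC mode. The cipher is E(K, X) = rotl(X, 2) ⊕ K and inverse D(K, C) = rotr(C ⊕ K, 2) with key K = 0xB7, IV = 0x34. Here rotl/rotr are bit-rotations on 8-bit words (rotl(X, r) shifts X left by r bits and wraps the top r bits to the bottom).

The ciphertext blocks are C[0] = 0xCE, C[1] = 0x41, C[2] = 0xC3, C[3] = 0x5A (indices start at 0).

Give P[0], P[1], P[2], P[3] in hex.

CBC decryption: P_i = D(K, C_i) ⊕ C_{i−1}, with C_{−1} = IV.
P[0]: D(K, 0xCE) = 0x5E; 0x5E ⊕ 0x34 = 0x6A.
P[1]: D(K, 0x41) = 0xBD; 0xBD ⊕ 0xCE = 0x73.
P[2]: D(K, 0xC3) = 0x1D; 0x1D ⊕ 0x41 = 0x5C.
P[3]: D(K, 0x5A) = 0x7B; 0x7B ⊕ 0xC3 = 0xB8.

P[0] = 0x6A, P[1] = 0x73, P[2] = 0x5C, P[3] = 0xB8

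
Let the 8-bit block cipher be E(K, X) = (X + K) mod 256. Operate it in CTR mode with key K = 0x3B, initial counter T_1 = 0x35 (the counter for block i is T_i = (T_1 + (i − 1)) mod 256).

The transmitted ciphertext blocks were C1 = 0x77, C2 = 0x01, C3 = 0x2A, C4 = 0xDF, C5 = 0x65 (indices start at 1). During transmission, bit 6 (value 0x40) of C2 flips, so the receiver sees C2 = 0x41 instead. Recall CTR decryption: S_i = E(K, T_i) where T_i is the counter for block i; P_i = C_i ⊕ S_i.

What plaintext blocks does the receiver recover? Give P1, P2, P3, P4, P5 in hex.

Only C2 changed, to 0x41. In CTR, a change in C_i flips the same bit in P_i only; the keystream is unaffected. Decrypting the received ciphertext:
P1: T = 0x35, S = E(K, T) = 0x70; 0x77 ⊕ 0x70 = 0x07.
P2: T = 0x36, S = E(K, T) = 0x71; 0x41 ⊕ 0x71 = 0x30.
P3: T = 0x37, S = E(K, T) = 0x72; 0x2A ⊕ 0x72 = 0x58.
P4: T = 0x38, S = E(K, T) = 0x73; 0xDF ⊕ 0x73 = 0xAC.
P5: T = 0x39, S = E(K, T) = 0x74; 0x65 ⊕ 0x74 = 0x11.
Blocks that differ from the original plaintext: P2.

P1 = 0x07, P2 = 0x30, P3 = 0x58, P4 = 0xAC, P5 = 0x11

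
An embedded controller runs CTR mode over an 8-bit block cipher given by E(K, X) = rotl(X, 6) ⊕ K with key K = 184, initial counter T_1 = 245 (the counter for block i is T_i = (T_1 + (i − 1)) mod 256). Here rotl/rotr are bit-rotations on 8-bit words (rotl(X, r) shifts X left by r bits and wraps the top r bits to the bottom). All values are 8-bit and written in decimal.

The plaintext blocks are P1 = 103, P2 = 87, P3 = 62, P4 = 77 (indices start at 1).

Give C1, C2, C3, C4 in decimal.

C1 = 162, C2 = 82, C3 = 123, C4 = 203

CTR encryption: S_i = E(K, T_i) where T_i is the counter for block i; C_i = P_i ⊕ S_i.
C1: T = 245, S = E(K, T) = 197; 103 ⊕ 197 = 162.
C2: T = 246, S = E(K, T) = 5; 87 ⊕ 5 = 82.
C3: T = 247, S = E(K, T) = 69; 62 ⊕ 69 = 123.
C4: T = 248, S = E(K, T) = 134; 77 ⊕ 134 = 203.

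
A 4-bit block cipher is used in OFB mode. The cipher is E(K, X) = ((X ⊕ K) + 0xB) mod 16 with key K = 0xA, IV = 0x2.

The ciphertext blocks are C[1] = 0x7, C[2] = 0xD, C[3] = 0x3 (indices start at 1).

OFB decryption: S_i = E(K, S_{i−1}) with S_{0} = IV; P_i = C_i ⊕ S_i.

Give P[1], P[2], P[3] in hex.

P[1] = 0x4, P[2] = 0x9, P[3] = 0xA

P[1]: S = E(K, 0x2) = 0x3; 0x7 ⊕ 0x3 = 0x4.
P[2]: S = E(K, 0x3) = 0x4; 0xD ⊕ 0x4 = 0x9.
P[3]: S = E(K, 0x4) = 0x9; 0x3 ⊕ 0x9 = 0xA.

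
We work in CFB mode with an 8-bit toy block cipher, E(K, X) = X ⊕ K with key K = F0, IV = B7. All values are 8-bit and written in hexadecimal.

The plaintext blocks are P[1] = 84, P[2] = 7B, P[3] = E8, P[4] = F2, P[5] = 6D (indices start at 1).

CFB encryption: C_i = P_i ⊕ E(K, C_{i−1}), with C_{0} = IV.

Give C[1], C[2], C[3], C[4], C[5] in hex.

C[1]: E(K, B7) = 47; 84 ⊕ 47 = C3.
C[2]: E(K, C3) = 33; 7B ⊕ 33 = 48.
C[3]: E(K, 48) = B8; E8 ⊕ B8 = 50.
C[4]: E(K, 50) = A0; F2 ⊕ A0 = 52.
C[5]: E(K, 52) = A2; 6D ⊕ A2 = CF.

C[1] = C3, C[2] = 48, C[3] = 50, C[4] = 52, C[5] = CF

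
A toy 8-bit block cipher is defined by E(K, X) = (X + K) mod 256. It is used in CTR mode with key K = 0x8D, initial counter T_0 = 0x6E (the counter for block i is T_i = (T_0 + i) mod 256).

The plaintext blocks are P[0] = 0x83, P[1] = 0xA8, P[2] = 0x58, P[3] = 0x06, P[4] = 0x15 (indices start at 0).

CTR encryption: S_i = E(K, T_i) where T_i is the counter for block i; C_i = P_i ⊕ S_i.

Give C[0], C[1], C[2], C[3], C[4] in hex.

C[0] = 0x78, C[1] = 0x54, C[2] = 0xA5, C[3] = 0xF8, C[4] = 0xEA

C[0]: T = 0x6E, S = E(K, T) = 0xFB; 0x83 ⊕ 0xFB = 0x78.
C[1]: T = 0x6F, S = E(K, T) = 0xFC; 0xA8 ⊕ 0xFC = 0x54.
C[2]: T = 0x70, S = E(K, T) = 0xFD; 0x58 ⊕ 0xFD = 0xA5.
C[3]: T = 0x71, S = E(K, T) = 0xFE; 0x06 ⊕ 0xFE = 0xF8.
C[4]: T = 0x72, S = E(K, T) = 0xFF; 0x15 ⊕ 0xFF = 0xEA.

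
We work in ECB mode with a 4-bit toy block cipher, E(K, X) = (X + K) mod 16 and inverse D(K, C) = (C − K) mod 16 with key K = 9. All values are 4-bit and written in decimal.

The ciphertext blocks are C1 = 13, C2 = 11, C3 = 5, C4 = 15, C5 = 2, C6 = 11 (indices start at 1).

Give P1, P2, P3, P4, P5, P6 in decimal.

ECB decryption: P_i = D(K, C_i).
P1: D(K, 13) = 4.
P2: D(K, 11) = 2.
P3: D(K, 5) = 12.
P4: D(K, 15) = 6.
P5: D(K, 2) = 9.
P6: D(K, 11) = 2.

P1 = 4, P2 = 2, P3 = 12, P4 = 6, P5 = 9, P6 = 2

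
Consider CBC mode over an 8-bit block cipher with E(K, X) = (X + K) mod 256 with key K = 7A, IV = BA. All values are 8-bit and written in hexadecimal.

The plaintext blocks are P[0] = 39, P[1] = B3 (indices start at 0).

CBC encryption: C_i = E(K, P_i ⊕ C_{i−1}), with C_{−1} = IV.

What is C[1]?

C[0]: P[0] ⊕ BA = 83; E(K, 83) = FD.
C[1]: P[1] ⊕ FD = 4E; E(K, 4E) = C8.

C[1] = C8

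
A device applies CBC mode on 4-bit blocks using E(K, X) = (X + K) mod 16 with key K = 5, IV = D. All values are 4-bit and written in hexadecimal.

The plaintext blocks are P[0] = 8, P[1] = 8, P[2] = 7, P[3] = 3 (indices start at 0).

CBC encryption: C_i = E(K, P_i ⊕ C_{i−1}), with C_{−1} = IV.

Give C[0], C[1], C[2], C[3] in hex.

C[0] = A, C[1] = 7, C[2] = 5, C[3] = B

C[0]: P[0] ⊕ D = 5; E(K, 5) = A.
C[1]: P[1] ⊕ A = 2; E(K, 2) = 7.
C[2]: P[2] ⊕ 7 = 0; E(K, 0) = 5.
C[3]: P[3] ⊕ 5 = 6; E(K, 6) = B.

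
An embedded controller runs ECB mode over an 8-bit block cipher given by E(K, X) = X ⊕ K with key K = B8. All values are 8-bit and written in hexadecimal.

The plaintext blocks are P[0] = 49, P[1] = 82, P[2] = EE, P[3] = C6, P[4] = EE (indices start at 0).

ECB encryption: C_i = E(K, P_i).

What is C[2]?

C[2]: E(K, EE) = 56.

C[2] = 56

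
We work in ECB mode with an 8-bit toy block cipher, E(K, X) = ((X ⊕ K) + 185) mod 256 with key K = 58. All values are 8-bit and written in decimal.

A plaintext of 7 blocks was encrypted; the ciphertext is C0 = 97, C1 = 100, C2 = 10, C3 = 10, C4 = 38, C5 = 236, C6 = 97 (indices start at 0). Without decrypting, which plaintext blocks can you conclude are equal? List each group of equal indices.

ECB encrypts each block independently with the same key, so equal ciphertext blocks imply equal plaintext blocks.
C0 = C6 = 97, so P0 = P6.
C2 = C3 = 10, so P2 = P3.

P0 = P6; P2 = P3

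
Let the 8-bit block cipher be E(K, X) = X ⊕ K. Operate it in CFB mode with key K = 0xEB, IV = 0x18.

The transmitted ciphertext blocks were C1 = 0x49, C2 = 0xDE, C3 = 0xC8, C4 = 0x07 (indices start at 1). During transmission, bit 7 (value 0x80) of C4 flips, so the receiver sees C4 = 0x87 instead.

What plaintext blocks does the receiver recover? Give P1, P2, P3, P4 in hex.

CFB decryption: P_i = C_i ⊕ E(K, C_{i−1}), with C_{0} = IV.
Only C4 changed, to 0x87. In CFB, a change in C_i flips the same bit in P_i and garbles P_{i+1}. Decrypting the received ciphertext:
P1: E(K, 0x18) = 0xF3; 0x49 ⊕ 0xF3 = 0xBA.
P2: E(K, 0x49) = 0xA2; 0xDE ⊕ 0xA2 = 0x7C.
P3: E(K, 0xDE) = 0x35; 0xC8 ⊕ 0x35 = 0xFD.
P4: E(K, 0xC8) = 0x23; 0x87 ⊕ 0x23 = 0xA4.
Blocks that differ from the original plaintext: P4.

P1 = 0xBA, P2 = 0x7C, P3 = 0xFD, P4 = 0xA4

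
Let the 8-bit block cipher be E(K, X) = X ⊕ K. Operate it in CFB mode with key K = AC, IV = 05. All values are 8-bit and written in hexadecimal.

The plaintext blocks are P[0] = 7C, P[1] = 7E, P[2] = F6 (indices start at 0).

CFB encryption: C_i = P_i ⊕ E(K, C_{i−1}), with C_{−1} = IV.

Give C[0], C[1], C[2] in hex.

C[0] = D5, C[1] = 07, C[2] = 5D

C[0]: E(K, 05) = A9; 7C ⊕ A9 = D5.
C[1]: E(K, D5) = 79; 7E ⊕ 79 = 07.
C[2]: E(K, 07) = AB; F6 ⊕ AB = 5D.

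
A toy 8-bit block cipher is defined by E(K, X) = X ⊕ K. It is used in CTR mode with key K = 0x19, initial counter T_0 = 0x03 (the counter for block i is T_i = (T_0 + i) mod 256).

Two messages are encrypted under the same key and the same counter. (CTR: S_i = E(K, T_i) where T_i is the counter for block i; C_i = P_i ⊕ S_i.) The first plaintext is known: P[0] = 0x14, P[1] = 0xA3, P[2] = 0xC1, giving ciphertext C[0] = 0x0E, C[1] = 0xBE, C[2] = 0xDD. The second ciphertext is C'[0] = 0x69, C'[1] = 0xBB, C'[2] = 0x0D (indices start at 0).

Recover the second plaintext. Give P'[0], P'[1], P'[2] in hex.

In CTR with a reused counter, both messages share the same keystream S_i, so C_i ⊕ C'_i = P_i ⊕ P'_i and thus P'_i = P_i ⊕ C_i ⊕ C'_i.
P'[0]: 0x14 ⊕ 0x0E ⊕ 0x69 = 0x73.
P'[1]: 0xA3 ⊕ 0xBE ⊕ 0xBB = 0xA6.
P'[2]: 0xC1 ⊕ 0xDD ⊕ 0x0D = 0x11.

P'[0] = 0x73, P'[1] = 0xA6, P'[2] = 0x11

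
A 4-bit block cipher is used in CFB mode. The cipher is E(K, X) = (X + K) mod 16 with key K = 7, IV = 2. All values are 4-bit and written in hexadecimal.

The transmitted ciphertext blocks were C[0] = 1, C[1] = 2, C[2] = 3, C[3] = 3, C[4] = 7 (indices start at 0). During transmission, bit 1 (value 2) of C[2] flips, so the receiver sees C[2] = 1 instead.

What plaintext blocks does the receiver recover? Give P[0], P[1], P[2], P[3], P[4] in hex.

CFB decryption: P_i = C_i ⊕ E(K, C_{i−1}), with C_{−1} = IV.
Only C[2] changed, to 1. In CFB, a change in C_i flips the same bit in P_i and garbles P_{i+1}. Decrypting the received ciphertext:
P[0]: E(K, 2) = 9; 1 ⊕ 9 = 8.
P[1]: E(K, 1) = 8; 2 ⊕ 8 = A.
P[2]: E(K, 2) = 9; 1 ⊕ 9 = 8.
P[3]: E(K, 1) = 8; 3 ⊕ 8 = B.
P[4]: E(K, 3) = A; 7 ⊕ A = D.
Blocks that differ from the original plaintext: P[2], P[3].

P[0] = 8, P[1] = A, P[2] = 8, P[3] = B, P[4] = D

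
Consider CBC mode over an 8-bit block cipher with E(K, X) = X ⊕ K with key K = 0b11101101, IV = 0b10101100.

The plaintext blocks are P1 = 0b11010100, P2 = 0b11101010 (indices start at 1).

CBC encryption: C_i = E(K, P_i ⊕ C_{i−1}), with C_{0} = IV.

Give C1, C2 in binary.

C1 = 0b10010101, C2 = 0b10010010

C1: P1 ⊕ 0b10101100 = 0b01111000; E(K, 0b01111000) = 0b10010101.
C2: P2 ⊕ 0b10010101 = 0b01111111; E(K, 0b01111111) = 0b10010010.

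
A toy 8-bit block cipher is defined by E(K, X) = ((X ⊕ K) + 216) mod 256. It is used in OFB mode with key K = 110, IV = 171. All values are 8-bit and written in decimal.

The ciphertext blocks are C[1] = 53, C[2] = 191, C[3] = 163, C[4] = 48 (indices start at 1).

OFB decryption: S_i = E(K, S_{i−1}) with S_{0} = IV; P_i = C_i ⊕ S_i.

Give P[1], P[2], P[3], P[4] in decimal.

P[1]: S = E(K, 171) = 157; 53 ⊕ 157 = 168.
P[2]: S = E(K, 157) = 203; 191 ⊕ 203 = 116.
P[3]: S = E(K, 203) = 125; 163 ⊕ 125 = 222.
P[4]: S = E(K, 125) = 235; 48 ⊕ 235 = 219.

P[1] = 168, P[2] = 116, P[3] = 222, P[4] = 219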